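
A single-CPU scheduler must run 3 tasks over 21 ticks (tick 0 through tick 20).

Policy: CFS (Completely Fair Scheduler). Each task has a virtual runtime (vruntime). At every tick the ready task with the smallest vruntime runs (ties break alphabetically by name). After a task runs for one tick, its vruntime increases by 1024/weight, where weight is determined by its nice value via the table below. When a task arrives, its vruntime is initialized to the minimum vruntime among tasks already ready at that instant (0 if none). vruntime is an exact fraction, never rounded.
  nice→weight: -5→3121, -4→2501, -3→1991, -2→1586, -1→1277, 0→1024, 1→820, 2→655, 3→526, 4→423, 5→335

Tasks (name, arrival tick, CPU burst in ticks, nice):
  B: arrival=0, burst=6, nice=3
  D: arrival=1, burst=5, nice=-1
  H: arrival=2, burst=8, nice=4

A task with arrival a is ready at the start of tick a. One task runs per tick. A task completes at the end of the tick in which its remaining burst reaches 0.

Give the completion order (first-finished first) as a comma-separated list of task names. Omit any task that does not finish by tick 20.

completion order = D, B, H

t=0: vr[B=0] → run B
t=1: vr[B=512/263 D=512/263] → run B
t=2: vr[B=1024/263 D=512/263 H=512/263] → run D
t=3: vr[B=1024/263 D=923136/335851 H=512/263] → run H
t=4: vr[B=1024/263 D=923136/335851 H=485888/111249] → run D
t=5: vr[B=1024/263 D=1192448/335851 H=485888/111249] → run D
t=6: vr[B=1024/263 D=1461760/335851 H=485888/111249] → run B
t=7: vr[B=1536/263 D=1461760/335851 H=485888/111249] → run D
t=8: vr[B=1536/263 D=1731072/335851 H=485888/111249] → run H
t=9: vr[B=1536/263 D=1731072/335851 H=755200/111249] → run D
t=10: vr[B=1536/263 H=755200/111249] → run B
t=11: vr[B=2048/263 H=755200/111249] → run H
t=12: vr[B=2048/263 H=341504/37083] → run B
t=13: vr[B=2560/263 H=341504/37083] → run H
t=14: vr[B=2560/263 H=1293824/111249] → run B
t=15: vr[H=1293824/111249] → run H
t=16: vr[H=1563136/111249] → run H
t=17: vr[H=610816/37083] → run H
t=18: vr[H=2101760/111249] → run H
t=19: (idle)
t=20: (idle)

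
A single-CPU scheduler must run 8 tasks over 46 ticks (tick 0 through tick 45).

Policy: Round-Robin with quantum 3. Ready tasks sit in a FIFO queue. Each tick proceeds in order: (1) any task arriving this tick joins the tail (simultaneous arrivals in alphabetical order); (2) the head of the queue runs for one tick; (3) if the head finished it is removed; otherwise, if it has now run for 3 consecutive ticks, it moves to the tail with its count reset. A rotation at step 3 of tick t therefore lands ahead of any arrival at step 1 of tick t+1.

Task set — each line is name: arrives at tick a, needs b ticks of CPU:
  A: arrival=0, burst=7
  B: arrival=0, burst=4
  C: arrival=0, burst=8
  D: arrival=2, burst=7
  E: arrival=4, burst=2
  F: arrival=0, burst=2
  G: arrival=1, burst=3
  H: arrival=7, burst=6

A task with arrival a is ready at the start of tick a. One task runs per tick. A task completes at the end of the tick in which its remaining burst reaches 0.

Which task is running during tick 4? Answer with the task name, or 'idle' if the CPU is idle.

t=0: queue=[A,B,C,F] q_used=0 → run A
t=1: queue=[A,B,C,F,G] q_used=1 → run A
t=2: queue=[A,B,C,F,G,D] q_used=2 → run A
t=3: queue=[B,C,F,G,D,A] q_used=0 → run B
t=4: queue=[B,C,F,G,D,A,E] q_used=1 → run B
t=5: queue=[B,C,F,G,D,A,E] q_used=2 → run B
t=6: queue=[C,F,G,D,A,E,B] q_used=0 → run C
t=7: queue=[C,F,G,D,A,E,B,H] q_used=1 → run C
t=8: queue=[C,F,G,D,A,E,B,H] q_used=2 → run C
t=9: queue=[F,G,D,A,E,B,H,C] q_used=0 → run F
t=10: queue=[F,G,D,A,E,B,H,C] q_used=1 → run F
t=11: queue=[G,D,A,E,B,H,C] q_used=0 → run G
t=12: queue=[G,D,A,E,B,H,C] q_used=1 → run G
t=13: queue=[G,D,A,E,B,H,C] q_used=2 → run G
t=14: queue=[D,A,E,B,H,C] q_used=0 → run D
t=15: queue=[D,A,E,B,H,C] q_used=1 → run D
t=16: queue=[D,A,E,B,H,C] q_used=2 → run D
t=17: queue=[A,E,B,H,C,D] q_used=0 → run A
t=18: queue=[A,E,B,H,C,D] q_used=1 → run A
t=19: queue=[A,E,B,H,C,D] q_used=2 → run A
t=20: queue=[E,B,H,C,D,A] q_used=0 → run E
t=21: queue=[E,B,H,C,D,A] q_used=1 → run E
t=22: queue=[B,H,C,D,A] q_used=0 → run B
t=23: queue=[H,C,D,A] q_used=0 → run H
t=24: queue=[H,C,D,A] q_used=1 → run H
t=25: queue=[H,C,D,A] q_used=2 → run H
t=26: queue=[C,D,A,H] q_used=0 → run C
t=27: queue=[C,D,A,H] q_used=1 → run C
t=28: queue=[C,D,A,H] q_used=2 → run C
t=29: queue=[D,A,H,C] q_used=0 → run D
t=30: queue=[D,A,H,C] q_used=1 → run D
t=31: queue=[D,A,H,C] q_used=2 → run D
t=32: queue=[A,H,C,D] q_used=0 → run A
t=33: queue=[H,C,D] q_used=0 → run H
t=34: queue=[H,C,D] q_used=1 → run H
t=35: queue=[H,C,D] q_used=2 → run H
t=36: queue=[C,D] q_used=0 → run C
t=37: queue=[C,D] q_used=1 → run C
t=38: queue=[D] q_used=0 → run D
t=39: (idle)
t=40: (idle)
t=41: (idle)
t=42: (idle)
t=43: (idle)
t=44: (idle)
t=45: (idle)

running at tick 4 = B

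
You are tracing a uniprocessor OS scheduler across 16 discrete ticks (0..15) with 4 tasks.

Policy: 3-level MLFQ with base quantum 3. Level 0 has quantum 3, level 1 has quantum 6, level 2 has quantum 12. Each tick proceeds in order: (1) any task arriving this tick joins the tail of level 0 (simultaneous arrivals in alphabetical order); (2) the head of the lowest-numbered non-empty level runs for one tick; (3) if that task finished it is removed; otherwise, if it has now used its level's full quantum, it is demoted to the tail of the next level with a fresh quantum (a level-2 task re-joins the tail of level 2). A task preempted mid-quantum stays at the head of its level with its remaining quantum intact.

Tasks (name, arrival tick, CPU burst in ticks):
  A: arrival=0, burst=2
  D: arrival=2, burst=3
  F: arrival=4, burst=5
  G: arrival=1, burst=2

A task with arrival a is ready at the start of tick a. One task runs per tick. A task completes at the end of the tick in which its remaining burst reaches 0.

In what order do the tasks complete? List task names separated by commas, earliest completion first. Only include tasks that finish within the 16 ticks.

t=0: L0/L1/L2 = A/-/- → run A
t=1: L0/L1/L2 = AG/-/- → run A
t=2: L0/L1/L2 = GD/-/- → run G
t=3: L0/L1/L2 = GD/-/- → run G
t=4: L0/L1/L2 = DF/-/- → run D
t=5: L0/L1/L2 = DF/-/- → run D
t=6: L0/L1/L2 = DF/-/- → run D
t=7: L0/L1/L2 = F/-/- → run F
t=8: L0/L1/L2 = F/-/- → run F
t=9: L0/L1/L2 = F/-/- → run F
t=10: L0/L1/L2 = -/F/- → run F
t=11: L0/L1/L2 = -/F/- → run F
t=12: (idle)
t=13: (idle)
t=14: (idle)
t=15: (idle)

completion order = A, G, D, F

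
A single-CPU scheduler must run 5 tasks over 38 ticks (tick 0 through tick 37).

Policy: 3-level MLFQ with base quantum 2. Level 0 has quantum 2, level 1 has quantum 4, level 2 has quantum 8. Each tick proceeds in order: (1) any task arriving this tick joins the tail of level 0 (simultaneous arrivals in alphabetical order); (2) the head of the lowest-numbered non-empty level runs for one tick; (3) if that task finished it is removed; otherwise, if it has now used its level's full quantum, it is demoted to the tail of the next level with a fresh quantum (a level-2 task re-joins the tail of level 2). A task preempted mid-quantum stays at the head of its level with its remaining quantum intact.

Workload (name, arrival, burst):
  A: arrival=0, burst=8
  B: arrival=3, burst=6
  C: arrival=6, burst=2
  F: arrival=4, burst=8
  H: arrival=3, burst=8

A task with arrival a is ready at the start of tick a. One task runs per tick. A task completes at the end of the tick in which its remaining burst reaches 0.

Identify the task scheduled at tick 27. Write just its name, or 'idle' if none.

t=0: L0/L1/L2 = A/-/- → run A
t=1: L0/L1/L2 = A/-/- → run A
t=2: L0/L1/L2 = -/A/- → run A
t=3: L0/L1/L2 = BH/A/- → run B
t=4: L0/L1/L2 = BHF/A/- → run B
t=5: L0/L1/L2 = HF/AB/- → run H
t=6: L0/L1/L2 = HFC/AB/- → run H
t=7: L0/L1/L2 = FC/ABH/- → run F
t=8: L0/L1/L2 = FC/ABH/- → run F
t=9: L0/L1/L2 = C/ABHF/- → run C
t=10: L0/L1/L2 = C/ABHF/- → run C
t=11: L0/L1/L2 = -/ABHF/- → run A
t=12: L0/L1/L2 = -/ABHF/- → run A
t=13: L0/L1/L2 = -/ABHF/- → run A
t=14: L0/L1/L2 = -/BHF/A → run B
t=15: L0/L1/L2 = -/BHF/A → run B
t=16: L0/L1/L2 = -/BHF/A → run B
t=17: L0/L1/L2 = -/BHF/A → run B
t=18: L0/L1/L2 = -/HF/A → run H
t=19: L0/L1/L2 = -/HF/A → run H
t=20: L0/L1/L2 = -/HF/A → run H
t=21: L0/L1/L2 = -/HF/A → run H
t=22: L0/L1/L2 = -/F/AH → run F
t=23: L0/L1/L2 = -/F/AH → run F
t=24: L0/L1/L2 = -/F/AH → run F
t=25: L0/L1/L2 = -/F/AH → run F
t=26: L0/L1/L2 = -/-/AHF → run A
t=27: L0/L1/L2 = -/-/AHF → run A
t=28: L0/L1/L2 = -/-/HF → run H
t=29: L0/L1/L2 = -/-/HF → run H
t=30: L0/L1/L2 = -/-/F → run F
t=31: L0/L1/L2 = -/-/F → run F
t=32: (idle)
t=33: (idle)
t=34: (idle)
t=35: (idle)
t=36: (idle)
t=37: (idle)

running at tick 27 = A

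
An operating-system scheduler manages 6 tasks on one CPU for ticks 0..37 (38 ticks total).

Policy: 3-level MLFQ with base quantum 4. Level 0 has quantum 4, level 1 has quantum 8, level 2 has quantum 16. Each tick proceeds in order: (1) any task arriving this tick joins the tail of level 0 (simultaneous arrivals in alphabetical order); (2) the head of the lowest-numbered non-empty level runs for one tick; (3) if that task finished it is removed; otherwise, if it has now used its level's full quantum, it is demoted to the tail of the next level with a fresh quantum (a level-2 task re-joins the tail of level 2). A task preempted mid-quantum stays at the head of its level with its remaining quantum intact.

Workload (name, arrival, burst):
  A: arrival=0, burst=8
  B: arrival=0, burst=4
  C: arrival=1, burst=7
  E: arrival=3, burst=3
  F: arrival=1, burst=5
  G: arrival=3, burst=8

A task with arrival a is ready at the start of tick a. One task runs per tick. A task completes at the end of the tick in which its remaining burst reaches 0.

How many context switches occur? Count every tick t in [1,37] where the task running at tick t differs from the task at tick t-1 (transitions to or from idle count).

t=0: L0/L1/L2 = AB/-/- → run A
t=1: L0/L1/L2 = ABCF/-/- → run A
t=2: L0/L1/L2 = ABCF/-/- → run A
t=3: L0/L1/L2 = ABCFEG/-/- → run A
t=4: L0/L1/L2 = BCFEG/A/- → run B
t=5: L0/L1/L2 = BCFEG/A/- → run B
t=6: L0/L1/L2 = BCFEG/A/- → run B
t=7: L0/L1/L2 = BCFEG/A/- → run B
t=8: L0/L1/L2 = CFEG/A/- → run C
t=9: L0/L1/L2 = CFEG/A/- → run C
t=10: L0/L1/L2 = CFEG/A/- → run C
t=11: L0/L1/L2 = CFEG/A/- → run C
t=12: L0/L1/L2 = FEG/AC/- → run F
t=13: L0/L1/L2 = FEG/AC/- → run F
t=14: L0/L1/L2 = FEG/AC/- → run F
t=15: L0/L1/L2 = FEG/AC/- → run F
t=16: L0/L1/L2 = EG/ACF/- → run E
t=17: L0/L1/L2 = EG/ACF/- → run E
t=18: L0/L1/L2 = EG/ACF/- → run E
t=19: L0/L1/L2 = G/ACF/- → run G
t=20: L0/L1/L2 = G/ACF/- → run G
t=21: L0/L1/L2 = G/ACF/- → run G
t=22: L0/L1/L2 = G/ACF/- → run G
t=23: L0/L1/L2 = -/ACFG/- → run A
t=24: L0/L1/L2 = -/ACFG/- → run A
t=25: L0/L1/L2 = -/ACFG/- → run A
t=26: L0/L1/L2 = -/ACFG/- → run A
t=27: L0/L1/L2 = -/CFG/- → run C
t=28: L0/L1/L2 = -/CFG/- → run C
t=29: L0/L1/L2 = -/CFG/- → run C
t=30: L0/L1/L2 = -/FG/- → run F
t=31: L0/L1/L2 = -/G/- → run G
t=32: L0/L1/L2 = -/G/- → run G
t=33: L0/L1/L2 = -/G/- → run G
t=34: L0/L1/L2 = -/G/- → run G
t=35: (idle)
t=36: (idle)
t=37: (idle)

context switches = 10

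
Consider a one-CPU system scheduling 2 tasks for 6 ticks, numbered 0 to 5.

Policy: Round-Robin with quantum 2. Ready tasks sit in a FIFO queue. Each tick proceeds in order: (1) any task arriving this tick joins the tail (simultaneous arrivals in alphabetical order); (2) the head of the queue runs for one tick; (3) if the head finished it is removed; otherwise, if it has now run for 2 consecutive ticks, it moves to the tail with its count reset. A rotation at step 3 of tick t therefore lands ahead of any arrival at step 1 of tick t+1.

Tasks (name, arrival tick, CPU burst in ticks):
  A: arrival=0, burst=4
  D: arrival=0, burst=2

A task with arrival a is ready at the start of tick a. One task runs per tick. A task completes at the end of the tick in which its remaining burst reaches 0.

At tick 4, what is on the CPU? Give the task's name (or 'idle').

running at tick 4 = A

t=0: queue=[A,D] q_used=0 → run A
t=1: queue=[A,D] q_used=1 → run A
t=2: queue=[D,A] q_used=0 → run D
t=3: queue=[D,A] q_used=1 → run D
t=4: queue=[A] q_used=0 → run A
t=5: queue=[A] q_used=1 → run A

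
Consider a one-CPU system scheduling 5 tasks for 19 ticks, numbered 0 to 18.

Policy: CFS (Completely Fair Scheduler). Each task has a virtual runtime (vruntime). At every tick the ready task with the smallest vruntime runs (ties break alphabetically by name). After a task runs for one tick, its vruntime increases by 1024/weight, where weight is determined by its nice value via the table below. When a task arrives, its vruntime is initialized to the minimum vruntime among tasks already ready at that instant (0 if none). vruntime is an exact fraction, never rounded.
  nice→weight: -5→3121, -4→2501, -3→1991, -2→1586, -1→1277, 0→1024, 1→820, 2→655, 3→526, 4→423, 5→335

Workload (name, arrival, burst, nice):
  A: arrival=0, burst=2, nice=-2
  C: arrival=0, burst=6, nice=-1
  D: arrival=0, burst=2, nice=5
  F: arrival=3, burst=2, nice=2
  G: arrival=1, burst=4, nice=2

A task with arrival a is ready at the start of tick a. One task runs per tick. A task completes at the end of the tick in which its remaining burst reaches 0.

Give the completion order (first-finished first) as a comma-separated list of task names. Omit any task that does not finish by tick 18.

completion order = A, F, D, C, G

t=0: vr[A=0 C=0 D=0] → run A
t=1: vr[A=512/793 C=0 D=0 G=0] → run C
t=2: vr[A=512/793 C=1024/1277 D=0 G=0] → run D
t=3: vr[A=512/793 C=1024/1277 D=1024/335 F=0 G=0] → run F
t=4: vr[A=512/793 C=1024/1277 D=1024/335 F=1024/655 G=0] → run G
t=5: vr[A=512/793 C=1024/1277 D=1024/335 F=1024/655 G=1024/655] → run A
t=6: vr[C=1024/1277 D=1024/335 F=1024/655 G=1024/655] → run C
t=7: vr[C=2048/1277 D=1024/335 F=1024/655 G=1024/655] → run F
t=8: vr[C=2048/1277 D=1024/335 G=1024/655] → run G
t=9: vr[C=2048/1277 D=1024/335 G=2048/655] → run C
t=10: vr[C=3072/1277 D=1024/335 G=2048/655] → run C
t=11: vr[C=4096/1277 D=1024/335 G=2048/655] → run D
t=12: vr[C=4096/1277 G=2048/655] → run G
t=13: vr[C=4096/1277 G=3072/655] → run C
t=14: vr[C=5120/1277 G=3072/655] → run C
t=15: vr[G=3072/655] → run G
t=16: (idle)
t=17: (idle)
t=18: (idle)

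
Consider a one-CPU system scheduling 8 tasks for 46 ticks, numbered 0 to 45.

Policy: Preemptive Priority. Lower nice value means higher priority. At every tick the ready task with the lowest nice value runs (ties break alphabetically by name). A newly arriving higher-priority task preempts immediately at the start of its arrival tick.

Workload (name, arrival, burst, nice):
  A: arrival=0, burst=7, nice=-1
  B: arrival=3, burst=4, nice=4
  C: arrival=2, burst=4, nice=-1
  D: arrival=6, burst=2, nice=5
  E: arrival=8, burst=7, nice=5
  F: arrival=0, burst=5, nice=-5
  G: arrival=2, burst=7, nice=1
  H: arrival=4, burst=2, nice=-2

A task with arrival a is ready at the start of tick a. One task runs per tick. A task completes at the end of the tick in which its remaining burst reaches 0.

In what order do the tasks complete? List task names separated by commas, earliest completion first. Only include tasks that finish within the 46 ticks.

completion order = F, H, A, C, G, B, D, E

t=0: ready={A,F} → run F
t=1: ready={A,F} → run F
t=2: ready={A,C,F,G} → run F
t=3: ready={A,B,C,F,G} → run F
t=4: ready={A,B,C,F,G,H} → run F
t=5: ready={A,B,C,G,H} → run H
t=6: ready={A,B,C,D,G,H} → run H
t=7: ready={A,B,C,D,G} → run A
t=8: ready={A,B,C,D,E,G} → run A
t=9: ready={A,B,C,D,E,G} → run A
t=10: ready={A,B,C,D,E,G} → run A
t=11: ready={A,B,C,D,E,G} → run A
t=12: ready={A,B,C,D,E,G} → run A
t=13: ready={A,B,C,D,E,G} → run A
t=14: ready={B,C,D,E,G} → run C
t=15: ready={B,C,D,E,G} → run C
t=16: ready={B,C,D,E,G} → run C
t=17: ready={B,C,D,E,G} → run C
t=18: ready={B,D,E,G} → run G
t=19: ready={B,D,E,G} → run G
t=20: ready={B,D,E,G} → run G
t=21: ready={B,D,E,G} → run G
t=22: ready={B,D,E,G} → run G
t=23: ready={B,D,E,G} → run G
t=24: ready={B,D,E,G} → run G
t=25: ready={B,D,E} → run B
t=26: ready={B,D,E} → run B
t=27: ready={B,D,E} → run B
t=28: ready={B,D,E} → run B
t=29: ready={D,E} → run D
t=30: ready={D,E} → run D
t=31: ready={E} → run E
t=32: ready={E} → run E
t=33: ready={E} → run E
t=34: ready={E} → run E
t=35: ready={E} → run E
t=36: ready={E} → run E
t=37: ready={E} → run E
t=38: (idle)
t=39: (idle)
t=40: (idle)
t=41: (idle)
t=42: (idle)
t=43: (idle)
t=44: (idle)
t=45: (idle)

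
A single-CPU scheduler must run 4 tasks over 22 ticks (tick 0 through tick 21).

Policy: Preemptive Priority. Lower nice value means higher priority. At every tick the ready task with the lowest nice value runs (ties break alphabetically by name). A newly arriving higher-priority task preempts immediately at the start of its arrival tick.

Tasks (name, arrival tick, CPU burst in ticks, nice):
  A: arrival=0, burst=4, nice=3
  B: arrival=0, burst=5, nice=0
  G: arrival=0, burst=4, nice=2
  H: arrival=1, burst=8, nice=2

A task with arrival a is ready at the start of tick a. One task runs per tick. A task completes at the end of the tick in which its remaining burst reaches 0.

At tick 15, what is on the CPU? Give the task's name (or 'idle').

t=0: ready={A,B,G} → run B
t=1: ready={A,B,G,H} → run B
t=2: ready={A,B,G,H} → run B
t=3: ready={A,B,G,H} → run B
t=4: ready={A,B,G,H} → run B
t=5: ready={A,G,H} → run G
t=6: ready={A,G,H} → run G
t=7: ready={A,G,H} → run G
t=8: ready={A,G,H} → run G
t=9: ready={A,H} → run H
t=10: ready={A,H} → run H
t=11: ready={A,H} → run H
t=12: ready={A,H} → run H
t=13: ready={A,H} → run H
t=14: ready={A,H} → run H
t=15: ready={A,H} → run H
t=16: ready={A,H} → run H
t=17: ready={A} → run A
t=18: ready={A} → run A
t=19: ready={A} → run A
t=20: ready={A} → run A
t=21: (idle)

running at tick 15 = H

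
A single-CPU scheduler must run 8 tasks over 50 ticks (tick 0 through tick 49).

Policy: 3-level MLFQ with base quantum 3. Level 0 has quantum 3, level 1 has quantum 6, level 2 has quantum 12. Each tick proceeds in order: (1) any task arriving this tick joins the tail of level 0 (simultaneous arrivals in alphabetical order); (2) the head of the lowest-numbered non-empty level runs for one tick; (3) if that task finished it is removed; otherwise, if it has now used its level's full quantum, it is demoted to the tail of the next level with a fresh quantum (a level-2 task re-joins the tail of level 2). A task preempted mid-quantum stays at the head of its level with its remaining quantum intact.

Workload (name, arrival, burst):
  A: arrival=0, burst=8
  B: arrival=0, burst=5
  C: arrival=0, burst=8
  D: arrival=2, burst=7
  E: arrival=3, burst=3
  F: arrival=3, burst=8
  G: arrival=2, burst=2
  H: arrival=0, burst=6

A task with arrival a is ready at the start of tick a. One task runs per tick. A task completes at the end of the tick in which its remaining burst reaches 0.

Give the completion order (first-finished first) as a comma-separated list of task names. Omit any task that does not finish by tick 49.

t=0: L0/L1/L2 = ABCH/-/- → run A
t=1: L0/L1/L2 = ABCH/-/- → run A
t=2: L0/L1/L2 = ABCHDG/-/- → run A
t=3: L0/L1/L2 = BCHDGEF/A/- → run B
t=4: L0/L1/L2 = BCHDGEF/A/- → run B
t=5: L0/L1/L2 = BCHDGEF/A/- → run B
t=6: L0/L1/L2 = CHDGEF/AB/- → run C
t=7: L0/L1/L2 = CHDGEF/AB/- → run C
t=8: L0/L1/L2 = CHDGEF/AB/- → run C
t=9: L0/L1/L2 = HDGEF/ABC/- → run H
t=10: L0/L1/L2 = HDGEF/ABC/- → run H
t=11: L0/L1/L2 = HDGEF/ABC/- → run H
t=12: L0/L1/L2 = DGEF/ABCH/- → run D
t=13: L0/L1/L2 = DGEF/ABCH/- → run D
t=14: L0/L1/L2 = DGEF/ABCH/- → run D
t=15: L0/L1/L2 = GEF/ABCHD/- → run G
t=16: L0/L1/L2 = GEF/ABCHD/- → run G
t=17: L0/L1/L2 = EF/ABCHD/- → run E
t=18: L0/L1/L2 = EF/ABCHD/- → run E
t=19: L0/L1/L2 = EF/ABCHD/- → run E
t=20: L0/L1/L2 = F/ABCHD/- → run F
t=21: L0/L1/L2 = F/ABCHD/- → run F
t=22: L0/L1/L2 = F/ABCHD/- → run F
t=23: L0/L1/L2 = -/ABCHDF/- → run A
t=24: L0/L1/L2 = -/ABCHDF/- → run A
t=25: L0/L1/L2 = -/ABCHDF/- → run A
t=26: L0/L1/L2 = -/ABCHDF/- → run A
t=27: L0/L1/L2 = -/ABCHDF/- → run A
t=28: L0/L1/L2 = -/BCHDF/- → run B
t=29: L0/L1/L2 = -/BCHDF/- → run B
t=30: L0/L1/L2 = -/CHDF/- → run C
t=31: L0/L1/L2 = -/CHDF/- → run C
t=32: L0/L1/L2 = -/CHDF/- → run C
t=33: L0/L1/L2 = -/CHDF/- → run C
t=34: L0/L1/L2 = -/CHDF/- → run C
t=35: L0/L1/L2 = -/HDF/- → run H
t=36: L0/L1/L2 = -/HDF/- → run H
t=37: L0/L1/L2 = -/HDF/- → run H
t=38: L0/L1/L2 = -/DF/- → run D
t=39: L0/L1/L2 = -/DF/- → run D
t=40: L0/L1/L2 = -/DF/- → run D
t=41: L0/L1/L2 = -/DF/- → run D
t=42: L0/L1/L2 = -/F/- → run F
t=43: L0/L1/L2 = -/F/- → run F
t=44: L0/L1/L2 = -/F/- → run F
t=45: L0/L1/L2 = -/F/- → run F
t=46: L0/L1/L2 = -/F/- → run F
t=47: (idle)
t=48: (idle)
t=49: (idle)

completion order = G, E, A, B, C, H, D, F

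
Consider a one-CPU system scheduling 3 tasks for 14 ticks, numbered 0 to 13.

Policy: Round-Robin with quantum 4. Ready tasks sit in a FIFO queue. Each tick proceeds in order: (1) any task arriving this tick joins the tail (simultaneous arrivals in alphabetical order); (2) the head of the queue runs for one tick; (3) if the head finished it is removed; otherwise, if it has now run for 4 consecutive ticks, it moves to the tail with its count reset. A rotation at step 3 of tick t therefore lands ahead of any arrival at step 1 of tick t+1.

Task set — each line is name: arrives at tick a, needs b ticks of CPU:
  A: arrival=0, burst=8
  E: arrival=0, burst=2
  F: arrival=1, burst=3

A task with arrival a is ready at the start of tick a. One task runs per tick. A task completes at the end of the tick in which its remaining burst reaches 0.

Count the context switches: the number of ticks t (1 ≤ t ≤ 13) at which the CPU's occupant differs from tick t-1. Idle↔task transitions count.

context switches = 4

t=0: queue=[A,E] q_used=0 → run A
t=1: queue=[A,E,F] q_used=1 → run A
t=2: queue=[A,E,F] q_used=2 → run A
t=3: queue=[A,E,F] q_used=3 → run A
t=4: queue=[E,F,A] q_used=0 → run E
t=5: queue=[E,F,A] q_used=1 → run E
t=6: queue=[F,A] q_used=0 → run F
t=7: queue=[F,A] q_used=1 → run F
t=8: queue=[F,A] q_used=2 → run F
t=9: queue=[A] q_used=0 → run A
t=10: queue=[A] q_used=1 → run A
t=11: queue=[A] q_used=2 → run A
t=12: queue=[A] q_used=3 → run A
t=13: (idle)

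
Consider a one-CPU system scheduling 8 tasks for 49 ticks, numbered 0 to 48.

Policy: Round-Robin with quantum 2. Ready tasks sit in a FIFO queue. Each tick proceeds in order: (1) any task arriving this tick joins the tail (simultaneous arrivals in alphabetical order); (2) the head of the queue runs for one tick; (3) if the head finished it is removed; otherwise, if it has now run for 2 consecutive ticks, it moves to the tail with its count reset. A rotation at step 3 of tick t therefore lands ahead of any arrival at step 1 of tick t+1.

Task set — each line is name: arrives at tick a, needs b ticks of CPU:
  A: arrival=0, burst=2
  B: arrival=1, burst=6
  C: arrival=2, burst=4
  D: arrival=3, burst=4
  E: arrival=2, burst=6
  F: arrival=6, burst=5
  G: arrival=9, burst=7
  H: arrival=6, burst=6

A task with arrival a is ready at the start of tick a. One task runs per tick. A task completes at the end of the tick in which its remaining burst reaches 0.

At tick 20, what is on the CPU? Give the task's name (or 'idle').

running at tick 20 = G

t=0: queue=[A] q_used=0 → run A
t=1: queue=[A,B] q_used=1 → run A
t=2: queue=[B,C,E] q_used=0 → run B
t=3: queue=[B,C,E,D] q_used=1 → run B
t=4: queue=[C,E,D,B] q_used=0 → run C
t=5: queue=[C,E,D,B] q_used=1 → run C
t=6: queue=[E,D,B,C,F,H] q_used=0 → run E
t=7: queue=[E,D,B,C,F,H] q_used=1 → run E
t=8: queue=[D,B,C,F,H,E] q_used=0 → run D
t=9: queue=[D,B,C,F,H,E,G] q_used=1 → run D
t=10: queue=[B,C,F,H,E,G,D] q_used=0 → run B
t=11: queue=[B,C,F,H,E,G,D] q_used=1 → run B
t=12: queue=[C,F,H,E,G,D,B] q_used=0 → run C
t=13: queue=[C,F,H,E,G,D,B] q_used=1 → run C
t=14: queue=[F,H,E,G,D,B] q_used=0 → run F
t=15: queue=[F,H,E,G,D,B] q_used=1 → run F
t=16: queue=[H,E,G,D,B,F] q_used=0 → run H
t=17: queue=[H,E,G,D,B,F] q_used=1 → run H
t=18: queue=[E,G,D,B,F,H] q_used=0 → run E
t=19: queue=[E,G,D,B,F,H] q_used=1 → run E
t=20: queue=[G,D,B,F,H,E] q_used=0 → run G
t=21: queue=[G,D,B,F,H,E] q_used=1 → run G
t=22: queue=[D,B,F,H,E,G] q_used=0 → run D
t=23: queue=[D,B,F,H,E,G] q_used=1 → run D
t=24: queue=[B,F,H,E,G] q_used=0 → run B
t=25: queue=[B,F,H,E,G] q_used=1 → run B
t=26: queue=[F,H,E,G] q_used=0 → run F
t=27: queue=[F,H,E,G] q_used=1 → run F
t=28: queue=[H,E,G,F] q_used=0 → run H
t=29: queue=[H,E,G,F] q_used=1 → run H
t=30: queue=[E,G,F,H] q_used=0 → run E
t=31: queue=[E,G,F,H] q_used=1 → run E
t=32: queue=[G,F,H] q_used=0 → run G
t=33: queue=[G,F,H] q_used=1 → run G
t=34: queue=[F,H,G] q_used=0 → run F
t=35: queue=[H,G] q_used=0 → run H
t=36: queue=[H,G] q_used=1 → run H
t=37: queue=[G] q_used=0 → run G
t=38: queue=[G] q_used=1 → run G
t=39: queue=[G] q_used=0 → run G
t=40: (idle)
t=41: (idle)
t=42: (idle)
t=43: (idle)
t=44: (idle)
t=45: (idle)
t=46: (idle)
t=47: (idle)
t=48: (idle)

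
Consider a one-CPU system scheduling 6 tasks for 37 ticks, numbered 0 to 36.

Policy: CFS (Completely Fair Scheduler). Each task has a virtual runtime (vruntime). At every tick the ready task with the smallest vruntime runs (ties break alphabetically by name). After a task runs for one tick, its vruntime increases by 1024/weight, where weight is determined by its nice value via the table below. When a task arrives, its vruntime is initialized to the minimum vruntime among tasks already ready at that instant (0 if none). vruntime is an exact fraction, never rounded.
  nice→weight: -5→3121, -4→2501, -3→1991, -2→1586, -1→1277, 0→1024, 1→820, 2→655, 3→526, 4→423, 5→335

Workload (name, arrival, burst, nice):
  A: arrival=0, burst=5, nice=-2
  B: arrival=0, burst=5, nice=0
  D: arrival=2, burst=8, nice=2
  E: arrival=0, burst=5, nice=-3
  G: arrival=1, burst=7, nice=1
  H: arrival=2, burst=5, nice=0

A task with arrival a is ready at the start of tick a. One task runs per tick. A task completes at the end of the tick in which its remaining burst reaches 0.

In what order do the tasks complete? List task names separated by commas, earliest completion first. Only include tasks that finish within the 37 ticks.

t=0: vr[A=0 B=0 E=0] → run A
t=1: vr[A=512/793 B=0 E=0 G=0] → run B
t=2: vr[A=512/793 B=1 D=0 E=0 G=0 H=0] → run D
t=3: vr[A=512/793 B=1 D=1024/655 E=0 G=0 H=0] → run E
t=4: vr[A=512/793 B=1 D=1024/655 E=1024/1991 G=0 H=0] → run G
t=5: vr[A=512/793 B=1 D=1024/655 E=1024/1991 G=256/205 H=0] → run H
t=6: vr[A=512/793 B=1 D=1024/655 E=1024/1991 G=256/205 H=1] → run E
t=7: vr[A=512/793 B=1 D=1024/655 E=2048/1991 G=256/205 H=1] → run A
t=8: vr[A=1024/793 B=1 D=1024/655 E=2048/1991 G=256/205 H=1] → run B
t=9: vr[A=1024/793 B=2 D=1024/655 E=2048/1991 G=256/205 H=1] → run H
t=10: vr[A=1024/793 B=2 D=1024/655 E=2048/1991 G=256/205 H=2] → run E
t=11: vr[A=1024/793 B=2 D=1024/655 E=3072/1991 G=256/205 H=2] → run G
t=12: vr[A=1024/793 B=2 D=1024/655 E=3072/1991 G=512/205 H=2] → run A
t=13: vr[A=1536/793 B=2 D=1024/655 E=3072/1991 G=512/205 H=2] → run E
t=14: vr[A=1536/793 B=2 D=1024/655 E=4096/1991 G=512/205 H=2] → run D
t=15: vr[A=1536/793 B=2 D=2048/655 E=4096/1991 G=512/205 H=2] → run A
t=16: vr[A=2048/793 B=2 D=2048/655 E=4096/1991 G=512/205 H=2] → run B
t=17: vr[A=2048/793 B=3 D=2048/655 E=4096/1991 G=512/205 H=2] → run H
t=18: vr[A=2048/793 B=3 D=2048/655 E=4096/1991 G=512/205 H=3] → run E
t=19: vr[A=2048/793 B=3 D=2048/655 G=512/205 H=3] → run G
t=20: vr[A=2048/793 B=3 D=2048/655 G=768/205 H=3] → run A
t=21: vr[B=3 D=2048/655 G=768/205 H=3] → run B
t=22: vr[B=4 D=2048/655 G=768/205 H=3] → run H
t=23: vr[B=4 D=2048/655 G=768/205 H=4] → run D
t=24: vr[B=4 D=3072/655 G=768/205 H=4] → run G
t=25: vr[B=4 D=3072/655 G=1024/205 H=4] → run B
t=26: vr[D=3072/655 G=1024/205 H=4] → run H
t=27: vr[D=3072/655 G=1024/205] → run D
t=28: vr[D=4096/655 G=1024/205] → run G
t=29: vr[D=4096/655 G=256/41] → run G
t=30: vr[D=4096/655 G=1536/205] → run D
t=31: vr[D=1024/131 G=1536/205] → run G
t=32: vr[D=1024/131] → run D
t=33: vr[D=6144/655] → run D
t=34: vr[D=7168/655] → run D
t=35: (idle)
t=36: (idle)

completion order = E, A, B, H, G, D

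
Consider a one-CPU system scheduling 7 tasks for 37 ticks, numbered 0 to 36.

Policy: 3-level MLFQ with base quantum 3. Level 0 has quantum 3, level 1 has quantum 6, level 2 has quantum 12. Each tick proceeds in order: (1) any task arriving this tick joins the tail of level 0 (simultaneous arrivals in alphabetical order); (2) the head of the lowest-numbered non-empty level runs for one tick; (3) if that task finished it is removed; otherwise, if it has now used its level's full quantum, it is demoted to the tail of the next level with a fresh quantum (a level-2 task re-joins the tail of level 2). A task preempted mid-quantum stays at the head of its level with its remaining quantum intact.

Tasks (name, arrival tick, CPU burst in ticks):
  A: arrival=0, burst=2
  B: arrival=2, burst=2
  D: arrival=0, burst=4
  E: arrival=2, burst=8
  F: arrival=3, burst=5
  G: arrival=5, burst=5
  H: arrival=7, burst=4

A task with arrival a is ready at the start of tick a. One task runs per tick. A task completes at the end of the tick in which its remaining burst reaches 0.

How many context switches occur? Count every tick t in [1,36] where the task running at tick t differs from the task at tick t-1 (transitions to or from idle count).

context switches = 12

t=0: L0/L1/L2 = AD/-/- → run A
t=1: L0/L1/L2 = AD/-/- → run A
t=2: L0/L1/L2 = DBE/-/- → run D
t=3: L0/L1/L2 = DBEF/-/- → run D
t=4: L0/L1/L2 = DBEF/-/- → run D
t=5: L0/L1/L2 = BEFG/D/- → run B
t=6: L0/L1/L2 = BEFG/D/- → run B
t=7: L0/L1/L2 = EFGH/D/- → run E
t=8: L0/L1/L2 = EFGH/D/- → run E
t=9: L0/L1/L2 = EFGH/D/- → run E
t=10: L0/L1/L2 = FGH/DE/- → run F
t=11: L0/L1/L2 = FGH/DE/- → run F
t=12: L0/L1/L2 = FGH/DE/- → run F
t=13: L0/L1/L2 = GH/DEF/- → run G
t=14: L0/L1/L2 = GH/DEF/- → run G
t=15: L0/L1/L2 = GH/DEF/- → run G
t=16: L0/L1/L2 = H/DEFG/- → run H
t=17: L0/L1/L2 = H/DEFG/- → run H
t=18: L0/L1/L2 = H/DEFG/- → run H
t=19: L0/L1/L2 = -/DEFGH/- → run D
t=20: L0/L1/L2 = -/EFGH/- → run E
t=21: L0/L1/L2 = -/EFGH/- → run E
t=22: L0/L1/L2 = -/EFGH/- → run E
t=23: L0/L1/L2 = -/EFGH/- → run E
t=24: L0/L1/L2 = -/EFGH/- → run E
t=25: L0/L1/L2 = -/FGH/- → run F
t=26: L0/L1/L2 = -/FGH/- → run F
t=27: L0/L1/L2 = -/GH/- → run G
t=28: L0/L1/L2 = -/GH/- → run G
t=29: L0/L1/L2 = -/H/- → run H
t=30: (idle)
t=31: (idle)
t=32: (idle)
t=33: (idle)
t=34: (idle)
t=35: (idle)
t=36: (idle)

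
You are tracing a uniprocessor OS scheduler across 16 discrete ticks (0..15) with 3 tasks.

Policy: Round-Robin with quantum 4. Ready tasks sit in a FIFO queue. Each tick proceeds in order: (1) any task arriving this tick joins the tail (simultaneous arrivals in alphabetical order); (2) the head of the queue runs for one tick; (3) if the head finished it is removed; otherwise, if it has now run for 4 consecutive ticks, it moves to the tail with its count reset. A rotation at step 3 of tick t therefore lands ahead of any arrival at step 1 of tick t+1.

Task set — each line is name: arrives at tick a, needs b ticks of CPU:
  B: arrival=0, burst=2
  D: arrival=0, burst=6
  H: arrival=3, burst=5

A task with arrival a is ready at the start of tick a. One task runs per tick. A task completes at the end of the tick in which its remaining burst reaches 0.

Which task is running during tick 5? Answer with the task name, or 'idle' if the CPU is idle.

t=0: queue=[B,D] q_used=0 → run B
t=1: queue=[B,D] q_used=1 → run B
t=2: queue=[D] q_used=0 → run D
t=3: queue=[D,H] q_used=1 → run D
t=4: queue=[D,H] q_used=2 → run D
t=5: queue=[D,H] q_used=3 → run D
t=6: queue=[H,D] q_used=0 → run H
t=7: queue=[H,D] q_used=1 → run H
t=8: queue=[H,D] q_used=2 → run H
t=9: queue=[H,D] q_used=3 → run H
t=10: queue=[D,H] q_used=0 → run D
t=11: queue=[D,H] q_used=1 → run D
t=12: queue=[H] q_used=0 → run H
t=13: (idle)
t=14: (idle)
t=15: (idle)

running at tick 5 = D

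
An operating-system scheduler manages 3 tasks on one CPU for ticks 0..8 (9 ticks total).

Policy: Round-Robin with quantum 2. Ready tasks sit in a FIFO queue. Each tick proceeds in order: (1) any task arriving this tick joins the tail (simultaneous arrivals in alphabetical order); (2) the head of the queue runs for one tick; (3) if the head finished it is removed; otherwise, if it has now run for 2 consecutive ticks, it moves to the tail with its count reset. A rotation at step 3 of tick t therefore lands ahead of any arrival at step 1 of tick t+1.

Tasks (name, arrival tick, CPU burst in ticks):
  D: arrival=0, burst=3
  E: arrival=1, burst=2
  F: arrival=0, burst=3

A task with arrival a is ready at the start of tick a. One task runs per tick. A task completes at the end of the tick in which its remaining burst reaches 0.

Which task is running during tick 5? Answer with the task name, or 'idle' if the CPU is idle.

t=0: queue=[D,F] q_used=0 → run D
t=1: queue=[D,F,E] q_used=1 → run D
t=2: queue=[F,E,D] q_used=0 → run F
t=3: queue=[F,E,D] q_used=1 → run F
t=4: queue=[E,D,F] q_used=0 → run E
t=5: queue=[E,D,F] q_used=1 → run E
t=6: queue=[D,F] q_used=0 → run D
t=7: queue=[F] q_used=0 → run F
t=8: (idle)

running at tick 5 = E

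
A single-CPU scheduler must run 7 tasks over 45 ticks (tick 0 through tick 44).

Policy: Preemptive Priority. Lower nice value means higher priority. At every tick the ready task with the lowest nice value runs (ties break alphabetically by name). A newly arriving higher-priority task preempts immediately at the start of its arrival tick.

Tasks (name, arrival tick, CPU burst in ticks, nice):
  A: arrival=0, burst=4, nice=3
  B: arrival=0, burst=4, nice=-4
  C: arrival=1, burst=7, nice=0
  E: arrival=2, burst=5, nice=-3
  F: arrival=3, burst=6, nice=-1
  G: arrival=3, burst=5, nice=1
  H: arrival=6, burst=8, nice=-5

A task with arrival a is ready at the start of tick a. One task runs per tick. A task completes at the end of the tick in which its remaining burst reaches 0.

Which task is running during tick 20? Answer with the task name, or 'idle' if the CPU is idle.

running at tick 20 = F

t=0: ready={A,B} → run B
t=1: ready={A,B,C} → run B
t=2: ready={A,B,C,E} → run B
t=3: ready={A,B,C,E,F,G} → run B
t=4: ready={A,C,E,F,G} → run E
t=5: ready={A,C,E,F,G} → run E
t=6: ready={A,C,E,F,G,H} → run H
t=7: ready={A,C,E,F,G,H} → run H
t=8: ready={A,C,E,F,G,H} → run H
t=9: ready={A,C,E,F,G,H} → run H
t=10: ready={A,C,E,F,G,H} → run H
t=11: ready={A,C,E,F,G,H} → run H
t=12: ready={A,C,E,F,G,H} → run H
t=13: ready={A,C,E,F,G,H} → run H
t=14: ready={A,C,E,F,G} → run E
t=15: ready={A,C,E,F,G} → run E
t=16: ready={A,C,E,F,G} → run E
t=17: ready={A,C,F,G} → run F
t=18: ready={A,C,F,G} → run F
t=19: ready={A,C,F,G} → run F
t=20: ready={A,C,F,G} → run F
t=21: ready={A,C,F,G} → run F
t=22: ready={A,C,F,G} → run F
t=23: ready={A,C,G} → run C
t=24: ready={A,C,G} → run C
t=25: ready={A,C,G} → run C
t=26: ready={A,C,G} → run C
t=27: ready={A,C,G} → run C
t=28: ready={A,C,G} → run C
t=29: ready={A,C,G} → run C
t=30: ready={A,G} → run G
t=31: ready={A,G} → run G
t=32: ready={A,G} → run G
t=33: ready={A,G} → run G
t=34: ready={A,G} → run G
t=35: ready={A} → run A
t=36: ready={A} → run A
t=37: ready={A} → run A
t=38: ready={A} → run A
t=39: (idle)
t=40: (idle)
t=41: (idle)
t=42: (idle)
t=43: (idle)
t=44: (idle)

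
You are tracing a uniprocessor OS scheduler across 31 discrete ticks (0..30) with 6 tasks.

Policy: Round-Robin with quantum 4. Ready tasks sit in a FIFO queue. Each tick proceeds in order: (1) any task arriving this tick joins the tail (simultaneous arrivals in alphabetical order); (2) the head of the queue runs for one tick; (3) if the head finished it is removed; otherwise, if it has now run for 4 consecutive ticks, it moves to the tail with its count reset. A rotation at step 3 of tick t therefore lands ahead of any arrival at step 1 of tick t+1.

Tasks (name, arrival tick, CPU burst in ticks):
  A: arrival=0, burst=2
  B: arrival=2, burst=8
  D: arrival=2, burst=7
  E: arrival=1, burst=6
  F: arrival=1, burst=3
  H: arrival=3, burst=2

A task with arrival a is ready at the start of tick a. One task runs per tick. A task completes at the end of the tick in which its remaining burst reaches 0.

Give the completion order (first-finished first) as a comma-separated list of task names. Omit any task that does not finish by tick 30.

t=0: queue=[A] q_used=0 → run A
t=1: queue=[A,E,F] q_used=1 → run A
t=2: queue=[E,F,B,D] q_used=0 → run E
t=3: queue=[E,F,B,D,H] q_used=1 → run E
t=4: queue=[E,F,B,D,H] q_used=2 → run E
t=5: queue=[E,F,B,D,H] q_used=3 → run E
t=6: queue=[F,B,D,H,E] q_used=0 → run F
t=7: queue=[F,B,D,H,E] q_used=1 → run F
t=8: queue=[F,B,D,H,E] q_used=2 → run F
t=9: queue=[B,D,H,E] q_used=0 → run B
t=10: queue=[B,D,H,E] q_used=1 → run B
t=11: queue=[B,D,H,E] q_used=2 → run B
t=12: queue=[B,D,H,E] q_used=3 → run B
t=13: queue=[D,H,E,B] q_used=0 → run D
t=14: queue=[D,H,E,B] q_used=1 → run D
t=15: queue=[D,H,E,B] q_used=2 → run D
t=16: queue=[D,H,E,B] q_used=3 → run D
t=17: queue=[H,E,B,D] q_used=0 → run H
t=18: queue=[H,E,B,D] q_used=1 → run H
t=19: queue=[E,B,D] q_used=0 → run E
t=20: queue=[E,B,D] q_used=1 → run E
t=21: queue=[B,D] q_used=0 → run B
t=22: queue=[B,D] q_used=1 → run B
t=23: queue=[B,D] q_used=2 → run B
t=24: queue=[B,D] q_used=3 → run B
t=25: queue=[D] q_used=0 → run D
t=26: queue=[D] q_used=1 → run D
t=27: queue=[D] q_used=2 → run D
t=28: (idle)
t=29: (idle)
t=30: (idle)

completion order = A, F, H, E, B, D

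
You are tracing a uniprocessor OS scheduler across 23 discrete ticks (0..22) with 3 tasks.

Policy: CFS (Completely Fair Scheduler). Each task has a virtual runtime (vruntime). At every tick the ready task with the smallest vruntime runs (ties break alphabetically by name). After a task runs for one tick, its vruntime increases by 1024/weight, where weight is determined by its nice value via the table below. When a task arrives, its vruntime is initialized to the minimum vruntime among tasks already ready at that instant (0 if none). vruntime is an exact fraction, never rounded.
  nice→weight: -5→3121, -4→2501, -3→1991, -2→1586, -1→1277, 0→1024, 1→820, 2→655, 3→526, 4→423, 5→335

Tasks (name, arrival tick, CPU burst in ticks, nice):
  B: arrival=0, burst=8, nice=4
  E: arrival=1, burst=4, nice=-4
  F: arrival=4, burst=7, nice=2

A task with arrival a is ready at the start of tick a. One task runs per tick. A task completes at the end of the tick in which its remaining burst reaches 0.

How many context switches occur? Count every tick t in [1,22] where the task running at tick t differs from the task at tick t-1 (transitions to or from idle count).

t=0: vr[B=0] → run B
t=1: vr[B=1024/423 E=1024/423] → run B
t=2: vr[B=2048/423 E=1024/423] → run E
t=3: vr[B=2048/423 E=2994176/1057923] → run E
t=4: vr[B=2048/423 E=3427328/1057923 F=3427328/1057923] → run E
t=5: vr[B=2048/423 E=3860480/1057923 F=3427328/1057923] → run F
t=6: vr[B=2048/423 E=3860480/1057923 F=3328212992/692939565] → run E
t=7: vr[B=2048/423 F=3328212992/692939565] → run F
t=8: vr[B=2048/423 F=4411526144/692939565] → run B
t=9: vr[B=1024/141 F=4411526144/692939565] → run F
t=10: vr[B=1024/141 F=5494839296/692939565] → run B
t=11: vr[B=4096/423 F=5494839296/692939565] → run F
t=12: vr[B=4096/423 F=6578152448/692939565] → run F
t=13: vr[B=4096/423 F=1532293120/138587913] → run B
t=14: vr[B=5120/423 F=1532293120/138587913] → run F
t=15: vr[B=5120/423 F=8744778752/692939565] → run B
t=16: vr[B=2048/141 F=8744778752/692939565] → run F
t=17: vr[B=2048/141] → run B
t=18: vr[B=7168/423] → run B
t=19: (idle)
t=20: (idle)
t=21: (idle)
t=22: (idle)

context switches = 14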